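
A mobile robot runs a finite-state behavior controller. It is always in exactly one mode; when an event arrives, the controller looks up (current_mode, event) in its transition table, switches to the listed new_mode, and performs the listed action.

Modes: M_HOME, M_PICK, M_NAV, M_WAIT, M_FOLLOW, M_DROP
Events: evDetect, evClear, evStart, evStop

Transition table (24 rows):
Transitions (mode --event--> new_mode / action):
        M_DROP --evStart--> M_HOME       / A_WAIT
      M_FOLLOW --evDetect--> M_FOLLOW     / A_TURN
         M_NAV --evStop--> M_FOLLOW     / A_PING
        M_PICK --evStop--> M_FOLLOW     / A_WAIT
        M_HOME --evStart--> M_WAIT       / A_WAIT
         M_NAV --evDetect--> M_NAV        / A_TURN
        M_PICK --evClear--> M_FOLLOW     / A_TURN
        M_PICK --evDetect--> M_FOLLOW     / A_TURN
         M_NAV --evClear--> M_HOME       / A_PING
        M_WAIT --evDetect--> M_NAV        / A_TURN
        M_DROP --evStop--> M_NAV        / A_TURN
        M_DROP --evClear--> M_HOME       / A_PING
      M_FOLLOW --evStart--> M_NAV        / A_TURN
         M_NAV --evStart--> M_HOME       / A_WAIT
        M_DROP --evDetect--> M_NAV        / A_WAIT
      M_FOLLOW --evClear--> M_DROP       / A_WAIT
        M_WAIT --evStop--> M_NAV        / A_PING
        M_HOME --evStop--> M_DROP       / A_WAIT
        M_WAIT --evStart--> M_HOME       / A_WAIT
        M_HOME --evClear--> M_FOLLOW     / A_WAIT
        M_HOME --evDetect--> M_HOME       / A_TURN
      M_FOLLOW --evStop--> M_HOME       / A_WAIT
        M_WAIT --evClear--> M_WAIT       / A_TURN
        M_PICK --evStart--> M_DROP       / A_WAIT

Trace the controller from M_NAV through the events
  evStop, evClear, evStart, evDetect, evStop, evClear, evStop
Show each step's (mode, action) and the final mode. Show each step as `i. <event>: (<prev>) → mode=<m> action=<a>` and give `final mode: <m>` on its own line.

final mode: M_DROP

1. evStop: (M_NAV) → mode=M_FOLLOW action=A_PING
2. evClear: (M_FOLLOW) → mode=M_DROP action=A_WAIT
3. evStart: (M_DROP) → mode=M_HOME action=A_WAIT
4. evDetect: (M_HOME) → mode=M_HOME action=A_TURN
5. evStop: (M_HOME) → mode=M_DROP action=A_WAIT
6. evClear: (M_DROP) → mode=M_HOME action=A_PING
7. evStop: (M_HOME) → mode=M_DROP action=A_WAIT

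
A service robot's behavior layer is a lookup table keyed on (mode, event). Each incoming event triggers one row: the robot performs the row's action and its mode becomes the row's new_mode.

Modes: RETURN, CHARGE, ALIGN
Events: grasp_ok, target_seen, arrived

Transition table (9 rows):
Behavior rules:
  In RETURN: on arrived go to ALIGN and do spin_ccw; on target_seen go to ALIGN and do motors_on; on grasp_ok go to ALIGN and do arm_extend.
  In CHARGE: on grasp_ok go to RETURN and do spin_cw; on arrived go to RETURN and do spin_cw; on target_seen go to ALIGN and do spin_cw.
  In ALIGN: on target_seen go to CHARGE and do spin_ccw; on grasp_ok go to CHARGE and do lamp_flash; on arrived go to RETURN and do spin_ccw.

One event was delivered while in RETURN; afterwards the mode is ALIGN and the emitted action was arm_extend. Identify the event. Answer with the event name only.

try grasp_ok: (RETURN, grasp_ok) → (ALIGN, arm_extend)  ← matches
try target_seen: (RETURN, target_seen) → (ALIGN, motors_on)
try arrived: (RETURN, arrived) → (ALIGN, spin_ccw)

grasp_ok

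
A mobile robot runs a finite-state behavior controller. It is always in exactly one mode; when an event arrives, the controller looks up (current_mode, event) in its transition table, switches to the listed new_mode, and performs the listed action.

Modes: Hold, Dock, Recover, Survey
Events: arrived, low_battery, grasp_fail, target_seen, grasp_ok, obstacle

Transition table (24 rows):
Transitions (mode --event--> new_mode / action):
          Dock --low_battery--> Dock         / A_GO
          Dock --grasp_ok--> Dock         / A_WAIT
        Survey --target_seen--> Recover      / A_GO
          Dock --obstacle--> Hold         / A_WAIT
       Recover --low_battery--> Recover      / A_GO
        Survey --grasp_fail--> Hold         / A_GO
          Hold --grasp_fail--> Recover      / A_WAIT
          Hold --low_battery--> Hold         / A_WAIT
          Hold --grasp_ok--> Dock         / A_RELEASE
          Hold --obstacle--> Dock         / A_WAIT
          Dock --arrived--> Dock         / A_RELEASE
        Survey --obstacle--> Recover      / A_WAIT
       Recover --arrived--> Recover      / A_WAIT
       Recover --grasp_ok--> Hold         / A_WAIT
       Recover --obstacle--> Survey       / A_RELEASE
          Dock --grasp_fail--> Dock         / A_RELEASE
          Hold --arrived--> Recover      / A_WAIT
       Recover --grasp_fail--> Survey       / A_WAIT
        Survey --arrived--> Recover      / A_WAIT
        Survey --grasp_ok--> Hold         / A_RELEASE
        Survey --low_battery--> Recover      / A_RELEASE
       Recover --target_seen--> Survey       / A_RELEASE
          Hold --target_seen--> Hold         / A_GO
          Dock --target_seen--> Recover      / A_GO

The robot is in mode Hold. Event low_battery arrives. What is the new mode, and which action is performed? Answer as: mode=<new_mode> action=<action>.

current mode = Hold; filter table to that mode:
  (Hold, grasp_fail) → (Recover, A_WAIT)
  (Hold, low_battery) → (Hold, A_WAIT)  ← event matches
  (Hold, grasp_ok) → (Dock, A_RELEASE)
  (Hold, obstacle) → (Dock, A_WAIT)
  (Hold, arrived) → (Recover, A_WAIT)
  (Hold, target_seen) → (Hold, A_GO)
event = low_battery selects (Hold, A_WAIT)

mode=Hold action=A_WAIT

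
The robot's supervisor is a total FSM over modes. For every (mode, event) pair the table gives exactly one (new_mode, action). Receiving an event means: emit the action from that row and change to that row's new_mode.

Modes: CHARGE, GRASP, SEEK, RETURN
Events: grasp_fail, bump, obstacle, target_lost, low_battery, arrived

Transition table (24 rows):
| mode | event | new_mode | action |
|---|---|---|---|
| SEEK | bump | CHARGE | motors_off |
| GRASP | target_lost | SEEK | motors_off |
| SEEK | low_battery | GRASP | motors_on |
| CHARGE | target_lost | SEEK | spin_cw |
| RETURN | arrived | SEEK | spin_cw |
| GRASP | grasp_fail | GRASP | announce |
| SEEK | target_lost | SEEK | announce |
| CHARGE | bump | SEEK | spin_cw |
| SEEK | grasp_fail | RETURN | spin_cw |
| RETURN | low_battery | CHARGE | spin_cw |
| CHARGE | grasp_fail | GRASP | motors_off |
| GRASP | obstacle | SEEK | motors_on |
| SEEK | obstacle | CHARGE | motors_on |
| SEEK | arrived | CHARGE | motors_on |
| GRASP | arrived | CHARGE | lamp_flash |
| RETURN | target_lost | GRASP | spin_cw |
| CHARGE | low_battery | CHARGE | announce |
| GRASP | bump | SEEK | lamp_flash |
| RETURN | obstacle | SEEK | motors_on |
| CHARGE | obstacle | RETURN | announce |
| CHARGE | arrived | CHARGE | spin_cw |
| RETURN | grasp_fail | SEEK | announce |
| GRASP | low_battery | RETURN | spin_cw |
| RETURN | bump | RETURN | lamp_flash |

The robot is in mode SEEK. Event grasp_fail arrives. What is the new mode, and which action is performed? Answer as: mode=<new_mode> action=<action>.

current mode = SEEK; filter table to that mode:
  (SEEK, bump) → (CHARGE, motors_off)
  (SEEK, low_battery) → (GRASP, motors_on)
  (SEEK, target_lost) → (SEEK, announce)
  (SEEK, grasp_fail) → (RETURN, spin_cw)  ← event matches
  (SEEK, obstacle) → (CHARGE, motors_on)
  (SEEK, arrived) → (CHARGE, motors_on)
event = grasp_fail selects (RETURN, spin_cw)

mode=RETURN action=spin_cw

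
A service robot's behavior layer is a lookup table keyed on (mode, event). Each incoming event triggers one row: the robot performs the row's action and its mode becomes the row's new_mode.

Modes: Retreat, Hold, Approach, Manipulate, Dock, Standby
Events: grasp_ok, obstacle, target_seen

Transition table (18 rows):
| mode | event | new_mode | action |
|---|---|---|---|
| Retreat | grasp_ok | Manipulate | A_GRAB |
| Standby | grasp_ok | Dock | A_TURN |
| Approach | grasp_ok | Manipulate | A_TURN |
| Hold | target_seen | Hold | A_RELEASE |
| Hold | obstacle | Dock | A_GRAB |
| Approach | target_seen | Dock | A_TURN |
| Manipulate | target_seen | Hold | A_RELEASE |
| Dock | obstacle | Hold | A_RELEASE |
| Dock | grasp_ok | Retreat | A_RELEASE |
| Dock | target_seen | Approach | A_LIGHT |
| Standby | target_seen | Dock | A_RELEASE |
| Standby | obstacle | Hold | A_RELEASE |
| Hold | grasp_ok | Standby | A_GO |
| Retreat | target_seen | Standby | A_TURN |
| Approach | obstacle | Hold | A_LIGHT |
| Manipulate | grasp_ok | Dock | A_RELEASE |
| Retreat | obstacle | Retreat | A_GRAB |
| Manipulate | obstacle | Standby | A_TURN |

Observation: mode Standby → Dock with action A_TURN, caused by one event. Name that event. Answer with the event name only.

try grasp_ok: (Standby, grasp_ok) → (Dock, A_TURN)  ← matches
try obstacle: (Standby, obstacle) → (Hold, A_RELEASE)
try target_seen: (Standby, target_seen) → (Dock, A_RELEASE)

grasp_ok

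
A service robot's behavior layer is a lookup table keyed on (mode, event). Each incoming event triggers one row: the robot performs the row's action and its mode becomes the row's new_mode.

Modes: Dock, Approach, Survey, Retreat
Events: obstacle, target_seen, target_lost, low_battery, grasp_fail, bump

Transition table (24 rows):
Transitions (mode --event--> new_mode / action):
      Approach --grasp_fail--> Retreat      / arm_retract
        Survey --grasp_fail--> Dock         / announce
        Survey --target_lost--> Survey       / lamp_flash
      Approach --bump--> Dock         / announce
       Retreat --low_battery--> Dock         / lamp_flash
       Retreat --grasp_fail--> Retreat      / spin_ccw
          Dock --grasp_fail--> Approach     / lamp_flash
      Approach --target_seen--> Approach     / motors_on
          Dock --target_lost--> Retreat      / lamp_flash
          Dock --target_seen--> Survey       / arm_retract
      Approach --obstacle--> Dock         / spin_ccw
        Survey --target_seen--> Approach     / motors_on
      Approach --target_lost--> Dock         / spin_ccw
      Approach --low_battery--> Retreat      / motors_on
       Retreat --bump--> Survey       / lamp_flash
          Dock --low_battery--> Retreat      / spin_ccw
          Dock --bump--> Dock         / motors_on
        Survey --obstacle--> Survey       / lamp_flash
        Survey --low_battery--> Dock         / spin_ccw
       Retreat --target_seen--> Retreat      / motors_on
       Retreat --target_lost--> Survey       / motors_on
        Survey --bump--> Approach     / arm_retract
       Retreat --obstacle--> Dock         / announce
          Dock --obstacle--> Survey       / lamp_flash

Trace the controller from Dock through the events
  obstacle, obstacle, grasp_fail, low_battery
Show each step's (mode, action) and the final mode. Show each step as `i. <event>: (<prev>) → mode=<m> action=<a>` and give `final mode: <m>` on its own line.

final mode: Retreat

1. obstacle: (Dock) → mode=Survey action=lamp_flash
2. obstacle: (Survey) → mode=Survey action=lamp_flash
3. grasp_fail: (Survey) → mode=Dock action=announce
4. low_battery: (Dock) → mode=Retreat action=spin_ccw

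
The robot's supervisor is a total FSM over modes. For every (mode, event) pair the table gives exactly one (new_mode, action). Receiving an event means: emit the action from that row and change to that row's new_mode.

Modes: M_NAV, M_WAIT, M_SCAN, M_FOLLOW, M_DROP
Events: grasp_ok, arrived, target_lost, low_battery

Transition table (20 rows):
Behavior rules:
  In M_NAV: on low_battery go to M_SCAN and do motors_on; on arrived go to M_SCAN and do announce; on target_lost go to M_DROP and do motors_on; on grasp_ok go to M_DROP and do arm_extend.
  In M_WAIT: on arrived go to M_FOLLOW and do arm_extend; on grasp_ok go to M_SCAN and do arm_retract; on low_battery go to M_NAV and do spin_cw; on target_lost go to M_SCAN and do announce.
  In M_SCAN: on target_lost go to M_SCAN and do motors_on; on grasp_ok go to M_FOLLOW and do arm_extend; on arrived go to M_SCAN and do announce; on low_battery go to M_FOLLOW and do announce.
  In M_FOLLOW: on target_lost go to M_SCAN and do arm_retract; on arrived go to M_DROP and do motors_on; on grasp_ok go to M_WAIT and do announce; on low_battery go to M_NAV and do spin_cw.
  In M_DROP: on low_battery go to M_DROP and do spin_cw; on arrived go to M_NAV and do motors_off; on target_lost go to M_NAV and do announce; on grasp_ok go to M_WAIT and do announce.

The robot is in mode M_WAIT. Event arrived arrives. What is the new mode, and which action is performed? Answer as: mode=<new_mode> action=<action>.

current mode = M_WAIT; filter table to that mode:
  (M_WAIT, arrived) → (M_FOLLOW, arm_extend)  ← event matches
  (M_WAIT, grasp_ok) → (M_SCAN, arm_retract)
  (M_WAIT, low_battery) → (M_NAV, spin_cw)
  (M_WAIT, target_lost) → (M_SCAN, announce)
event = arrived selects (M_FOLLOW, arm_extend)

mode=M_FOLLOW action=arm_extend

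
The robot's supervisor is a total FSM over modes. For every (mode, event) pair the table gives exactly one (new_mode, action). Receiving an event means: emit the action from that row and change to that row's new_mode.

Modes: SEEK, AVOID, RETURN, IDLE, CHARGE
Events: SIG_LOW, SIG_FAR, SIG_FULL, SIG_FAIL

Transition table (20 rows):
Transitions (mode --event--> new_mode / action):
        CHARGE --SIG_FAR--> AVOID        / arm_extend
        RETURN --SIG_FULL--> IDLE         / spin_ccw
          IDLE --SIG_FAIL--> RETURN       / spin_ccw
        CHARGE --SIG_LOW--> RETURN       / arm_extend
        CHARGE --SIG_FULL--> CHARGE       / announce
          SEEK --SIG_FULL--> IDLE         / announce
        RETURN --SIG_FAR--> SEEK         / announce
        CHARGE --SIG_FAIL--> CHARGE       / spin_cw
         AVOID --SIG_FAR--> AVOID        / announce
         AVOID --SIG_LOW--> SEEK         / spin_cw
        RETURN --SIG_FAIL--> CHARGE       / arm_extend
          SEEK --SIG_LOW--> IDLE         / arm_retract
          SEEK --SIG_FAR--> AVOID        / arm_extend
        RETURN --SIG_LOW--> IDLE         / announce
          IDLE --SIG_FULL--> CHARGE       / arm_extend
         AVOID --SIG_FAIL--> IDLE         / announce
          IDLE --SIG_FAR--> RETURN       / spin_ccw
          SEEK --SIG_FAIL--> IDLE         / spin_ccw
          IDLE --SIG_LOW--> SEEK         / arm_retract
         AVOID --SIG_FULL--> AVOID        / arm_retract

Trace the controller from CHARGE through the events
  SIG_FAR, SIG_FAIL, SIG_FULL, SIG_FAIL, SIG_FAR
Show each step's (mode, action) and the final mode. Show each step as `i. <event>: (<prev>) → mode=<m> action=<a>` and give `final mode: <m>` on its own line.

1. SIG_FAR: (CHARGE) → mode=AVOID action=arm_extend
2. SIG_FAIL: (AVOID) → mode=IDLE action=announce
3. SIG_FULL: (IDLE) → mode=CHARGE action=arm_extend
4. SIG_FAIL: (CHARGE) → mode=CHARGE action=spin_cw
5. SIG_FAR: (CHARGE) → mode=AVOID action=arm_extend

final mode: AVOID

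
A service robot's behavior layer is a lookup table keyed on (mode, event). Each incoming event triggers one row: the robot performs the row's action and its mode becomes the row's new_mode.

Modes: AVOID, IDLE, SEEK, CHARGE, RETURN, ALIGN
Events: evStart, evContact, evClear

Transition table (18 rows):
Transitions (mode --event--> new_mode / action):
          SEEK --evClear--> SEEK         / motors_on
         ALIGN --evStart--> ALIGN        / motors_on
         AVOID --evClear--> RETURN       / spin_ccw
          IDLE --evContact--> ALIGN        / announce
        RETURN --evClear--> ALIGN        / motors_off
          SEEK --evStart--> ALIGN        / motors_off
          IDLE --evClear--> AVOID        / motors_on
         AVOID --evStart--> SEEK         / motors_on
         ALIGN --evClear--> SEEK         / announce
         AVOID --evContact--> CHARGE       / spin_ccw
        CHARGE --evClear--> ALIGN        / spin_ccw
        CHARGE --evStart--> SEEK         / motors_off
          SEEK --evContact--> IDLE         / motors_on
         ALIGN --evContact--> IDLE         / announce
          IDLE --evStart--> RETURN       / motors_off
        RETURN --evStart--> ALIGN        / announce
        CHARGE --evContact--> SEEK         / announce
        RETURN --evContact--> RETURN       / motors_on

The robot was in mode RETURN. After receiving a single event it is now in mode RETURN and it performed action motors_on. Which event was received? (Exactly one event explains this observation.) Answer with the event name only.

evContact

try evStart: (RETURN, evStart) → (ALIGN, announce)
try evContact: (RETURN, evContact) → (RETURN, motors_on)  ← matches
try evClear: (RETURN, evClear) → (ALIGN, motors_off)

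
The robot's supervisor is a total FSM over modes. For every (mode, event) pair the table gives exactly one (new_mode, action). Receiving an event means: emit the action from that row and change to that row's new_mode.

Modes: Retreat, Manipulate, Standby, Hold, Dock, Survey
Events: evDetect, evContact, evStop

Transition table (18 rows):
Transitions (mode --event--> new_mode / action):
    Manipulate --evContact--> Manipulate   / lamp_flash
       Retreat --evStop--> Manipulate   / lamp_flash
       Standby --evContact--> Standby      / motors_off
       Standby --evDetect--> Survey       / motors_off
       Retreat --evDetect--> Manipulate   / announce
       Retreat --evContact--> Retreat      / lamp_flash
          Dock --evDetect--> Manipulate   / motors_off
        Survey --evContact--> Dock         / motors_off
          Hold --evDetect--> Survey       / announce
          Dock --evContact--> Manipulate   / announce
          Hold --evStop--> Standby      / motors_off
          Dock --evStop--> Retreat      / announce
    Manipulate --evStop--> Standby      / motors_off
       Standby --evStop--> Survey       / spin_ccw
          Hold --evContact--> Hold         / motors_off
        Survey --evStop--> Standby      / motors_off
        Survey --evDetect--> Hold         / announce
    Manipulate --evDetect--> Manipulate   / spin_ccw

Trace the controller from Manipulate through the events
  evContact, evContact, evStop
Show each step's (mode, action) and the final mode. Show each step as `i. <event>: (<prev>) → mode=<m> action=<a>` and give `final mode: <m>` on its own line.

1. evContact: (Manipulate) → mode=Manipulate action=lamp_flash
2. evContact: (Manipulate) → mode=Manipulate action=lamp_flash
3. evStop: (Manipulate) → mode=Standby action=motors_off

final mode: Standby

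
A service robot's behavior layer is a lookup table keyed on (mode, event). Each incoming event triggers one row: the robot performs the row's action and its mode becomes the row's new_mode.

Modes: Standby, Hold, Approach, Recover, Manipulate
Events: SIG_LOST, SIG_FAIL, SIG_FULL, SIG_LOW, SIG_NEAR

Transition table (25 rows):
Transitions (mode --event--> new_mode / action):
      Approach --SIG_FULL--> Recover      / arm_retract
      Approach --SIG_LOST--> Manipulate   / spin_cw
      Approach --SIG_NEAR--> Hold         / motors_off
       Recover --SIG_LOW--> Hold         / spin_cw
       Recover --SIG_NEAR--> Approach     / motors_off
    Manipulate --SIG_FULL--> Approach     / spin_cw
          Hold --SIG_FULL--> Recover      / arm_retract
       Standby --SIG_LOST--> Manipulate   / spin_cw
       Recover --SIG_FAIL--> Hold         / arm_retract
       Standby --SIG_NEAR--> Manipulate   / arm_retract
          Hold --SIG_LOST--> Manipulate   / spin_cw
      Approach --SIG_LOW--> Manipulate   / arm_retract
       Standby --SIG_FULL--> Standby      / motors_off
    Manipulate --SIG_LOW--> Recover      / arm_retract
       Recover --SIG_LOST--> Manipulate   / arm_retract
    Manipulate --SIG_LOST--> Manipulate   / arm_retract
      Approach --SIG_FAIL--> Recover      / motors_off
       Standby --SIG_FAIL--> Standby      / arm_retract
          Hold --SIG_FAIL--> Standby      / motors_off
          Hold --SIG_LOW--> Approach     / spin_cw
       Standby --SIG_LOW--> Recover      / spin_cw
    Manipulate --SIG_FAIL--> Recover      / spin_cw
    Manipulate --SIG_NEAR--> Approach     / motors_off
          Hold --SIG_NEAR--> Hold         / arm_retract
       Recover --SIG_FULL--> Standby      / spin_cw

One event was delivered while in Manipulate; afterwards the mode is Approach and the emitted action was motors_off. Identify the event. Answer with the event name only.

SIG_NEAR

try SIG_LOST: (Manipulate, SIG_LOST) → (Manipulate, arm_retract)
try SIG_FAIL: (Manipulate, SIG_FAIL) → (Recover, spin_cw)
try SIG_FULL: (Manipulate, SIG_FULL) → (Approach, spin_cw)
try SIG_LOW: (Manipulate, SIG_LOW) → (Recover, arm_retract)
try SIG_NEAR: (Manipulate, SIG_NEAR) → (Approach, motors_off)  ← matches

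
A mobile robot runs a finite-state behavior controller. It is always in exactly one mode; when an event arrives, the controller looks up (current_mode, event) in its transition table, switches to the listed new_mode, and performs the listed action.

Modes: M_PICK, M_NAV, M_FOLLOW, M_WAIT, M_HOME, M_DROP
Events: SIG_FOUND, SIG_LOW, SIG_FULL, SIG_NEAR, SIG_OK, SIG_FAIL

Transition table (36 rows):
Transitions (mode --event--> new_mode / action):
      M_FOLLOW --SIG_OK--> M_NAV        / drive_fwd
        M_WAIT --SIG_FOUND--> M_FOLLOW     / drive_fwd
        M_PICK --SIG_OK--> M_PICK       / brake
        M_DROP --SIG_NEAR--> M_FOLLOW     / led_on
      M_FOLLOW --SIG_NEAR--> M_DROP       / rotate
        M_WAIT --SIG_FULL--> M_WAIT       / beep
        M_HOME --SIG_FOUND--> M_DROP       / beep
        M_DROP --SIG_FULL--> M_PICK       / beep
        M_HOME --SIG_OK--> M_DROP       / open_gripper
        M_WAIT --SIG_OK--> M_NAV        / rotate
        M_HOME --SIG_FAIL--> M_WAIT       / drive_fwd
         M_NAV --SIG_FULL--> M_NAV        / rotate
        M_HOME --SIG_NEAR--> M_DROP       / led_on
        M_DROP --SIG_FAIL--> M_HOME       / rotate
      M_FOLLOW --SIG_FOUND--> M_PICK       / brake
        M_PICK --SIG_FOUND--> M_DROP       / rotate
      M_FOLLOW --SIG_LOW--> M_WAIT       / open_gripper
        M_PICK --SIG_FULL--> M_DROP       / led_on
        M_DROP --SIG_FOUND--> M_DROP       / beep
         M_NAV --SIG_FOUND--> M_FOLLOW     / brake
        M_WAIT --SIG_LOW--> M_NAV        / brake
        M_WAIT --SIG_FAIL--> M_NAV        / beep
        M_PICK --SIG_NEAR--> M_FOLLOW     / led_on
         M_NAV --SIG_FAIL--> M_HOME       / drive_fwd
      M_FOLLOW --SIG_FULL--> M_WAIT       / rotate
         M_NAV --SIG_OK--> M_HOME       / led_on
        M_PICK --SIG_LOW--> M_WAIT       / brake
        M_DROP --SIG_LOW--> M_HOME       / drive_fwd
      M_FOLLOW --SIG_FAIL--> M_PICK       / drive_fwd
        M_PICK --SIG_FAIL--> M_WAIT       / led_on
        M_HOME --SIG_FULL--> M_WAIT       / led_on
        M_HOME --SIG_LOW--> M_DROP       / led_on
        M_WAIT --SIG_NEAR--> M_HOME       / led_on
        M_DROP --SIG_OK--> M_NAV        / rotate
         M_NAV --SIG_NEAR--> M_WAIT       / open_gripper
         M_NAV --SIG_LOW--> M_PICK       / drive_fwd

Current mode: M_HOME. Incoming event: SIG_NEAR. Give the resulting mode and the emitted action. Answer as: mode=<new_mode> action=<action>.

current mode = M_HOME; filter table to that mode:
  (M_HOME, SIG_FOUND) → (M_DROP, beep)
  (M_HOME, SIG_OK) → (M_DROP, open_gripper)
  (M_HOME, SIG_FAIL) → (M_WAIT, drive_fwd)
  (M_HOME, SIG_NEAR) → (M_DROP, led_on)  ← event matches
  (M_HOME, SIG_FULL) → (M_WAIT, led_on)
  (M_HOME, SIG_LOW) → (M_DROP, led_on)
event = SIG_NEAR selects (M_DROP, led_on)

mode=M_DROP action=led_on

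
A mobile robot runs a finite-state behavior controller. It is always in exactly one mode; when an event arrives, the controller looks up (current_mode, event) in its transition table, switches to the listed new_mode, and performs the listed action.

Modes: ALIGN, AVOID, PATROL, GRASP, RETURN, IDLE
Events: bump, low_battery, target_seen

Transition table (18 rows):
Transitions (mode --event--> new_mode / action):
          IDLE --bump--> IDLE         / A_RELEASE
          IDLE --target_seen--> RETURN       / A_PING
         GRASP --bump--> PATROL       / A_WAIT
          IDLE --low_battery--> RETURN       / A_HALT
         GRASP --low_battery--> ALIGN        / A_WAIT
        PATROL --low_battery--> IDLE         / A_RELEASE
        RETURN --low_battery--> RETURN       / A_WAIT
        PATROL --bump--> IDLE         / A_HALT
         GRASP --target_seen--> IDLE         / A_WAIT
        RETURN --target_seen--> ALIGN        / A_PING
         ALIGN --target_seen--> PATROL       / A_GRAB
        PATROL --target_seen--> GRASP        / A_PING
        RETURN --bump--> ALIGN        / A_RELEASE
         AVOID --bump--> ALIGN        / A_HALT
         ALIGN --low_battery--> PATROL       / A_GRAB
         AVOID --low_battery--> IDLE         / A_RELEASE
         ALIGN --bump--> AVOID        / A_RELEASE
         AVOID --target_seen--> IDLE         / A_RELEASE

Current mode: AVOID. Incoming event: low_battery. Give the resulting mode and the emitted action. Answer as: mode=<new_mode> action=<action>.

mode=IDLE action=A_RELEASE

current mode = AVOID; filter table to that mode:
  (AVOID, bump) → (ALIGN, A_HALT)
  (AVOID, low_battery) → (IDLE, A_RELEASE)  ← event matches
  (AVOID, target_seen) → (IDLE, A_RELEASE)
event = low_battery selects (IDLE, A_RELEASE)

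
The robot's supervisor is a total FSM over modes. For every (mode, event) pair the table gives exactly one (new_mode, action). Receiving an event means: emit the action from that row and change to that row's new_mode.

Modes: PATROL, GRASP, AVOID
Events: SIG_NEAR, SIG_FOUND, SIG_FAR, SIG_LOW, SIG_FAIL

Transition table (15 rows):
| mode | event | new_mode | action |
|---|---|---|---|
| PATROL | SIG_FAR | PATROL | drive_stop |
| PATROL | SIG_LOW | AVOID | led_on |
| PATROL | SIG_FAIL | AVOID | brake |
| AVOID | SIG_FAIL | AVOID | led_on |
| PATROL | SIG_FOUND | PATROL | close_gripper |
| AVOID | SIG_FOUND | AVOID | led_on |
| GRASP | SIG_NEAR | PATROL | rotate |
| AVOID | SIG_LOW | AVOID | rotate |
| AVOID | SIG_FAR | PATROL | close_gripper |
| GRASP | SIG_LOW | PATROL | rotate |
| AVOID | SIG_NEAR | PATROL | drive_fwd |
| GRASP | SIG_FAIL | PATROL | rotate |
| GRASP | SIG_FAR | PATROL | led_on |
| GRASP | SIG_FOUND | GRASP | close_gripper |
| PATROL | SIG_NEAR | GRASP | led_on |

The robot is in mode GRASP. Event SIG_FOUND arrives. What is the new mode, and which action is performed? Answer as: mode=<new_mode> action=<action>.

mode=GRASP action=close_gripper

current mode = GRASP; filter table to that mode:
  (GRASP, SIG_NEAR) → (PATROL, rotate)
  (GRASP, SIG_LOW) → (PATROL, rotate)
  (GRASP, SIG_FAIL) → (PATROL, rotate)
  (GRASP, SIG_FAR) → (PATROL, led_on)
  (GRASP, SIG_FOUND) → (GRASP, close_gripper)  ← event matches
event = SIG_FOUND selects (GRASP, close_gripper)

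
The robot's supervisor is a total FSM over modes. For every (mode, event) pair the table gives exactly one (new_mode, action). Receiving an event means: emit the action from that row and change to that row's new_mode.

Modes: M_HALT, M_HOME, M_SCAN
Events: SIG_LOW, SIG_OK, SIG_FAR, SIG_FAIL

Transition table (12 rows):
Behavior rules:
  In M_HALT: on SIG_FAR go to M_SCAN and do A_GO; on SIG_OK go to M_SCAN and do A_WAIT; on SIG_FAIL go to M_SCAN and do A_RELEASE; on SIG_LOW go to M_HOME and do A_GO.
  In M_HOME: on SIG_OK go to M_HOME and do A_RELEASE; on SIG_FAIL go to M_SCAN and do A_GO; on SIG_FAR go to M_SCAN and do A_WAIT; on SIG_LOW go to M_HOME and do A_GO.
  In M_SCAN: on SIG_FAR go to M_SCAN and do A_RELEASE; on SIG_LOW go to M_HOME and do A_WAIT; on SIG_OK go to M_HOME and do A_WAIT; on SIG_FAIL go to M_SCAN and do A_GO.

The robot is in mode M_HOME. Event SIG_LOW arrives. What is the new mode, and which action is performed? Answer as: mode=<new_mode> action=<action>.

current mode = M_HOME; filter table to that mode:
  (M_HOME, SIG_OK) → (M_HOME, A_RELEASE)
  (M_HOME, SIG_FAIL) → (M_SCAN, A_GO)
  (M_HOME, SIG_FAR) → (M_SCAN, A_WAIT)
  (M_HOME, SIG_LOW) → (M_HOME, A_GO)  ← event matches
event = SIG_LOW selects (M_HOME, A_GO)

mode=M_HOME action=A_GO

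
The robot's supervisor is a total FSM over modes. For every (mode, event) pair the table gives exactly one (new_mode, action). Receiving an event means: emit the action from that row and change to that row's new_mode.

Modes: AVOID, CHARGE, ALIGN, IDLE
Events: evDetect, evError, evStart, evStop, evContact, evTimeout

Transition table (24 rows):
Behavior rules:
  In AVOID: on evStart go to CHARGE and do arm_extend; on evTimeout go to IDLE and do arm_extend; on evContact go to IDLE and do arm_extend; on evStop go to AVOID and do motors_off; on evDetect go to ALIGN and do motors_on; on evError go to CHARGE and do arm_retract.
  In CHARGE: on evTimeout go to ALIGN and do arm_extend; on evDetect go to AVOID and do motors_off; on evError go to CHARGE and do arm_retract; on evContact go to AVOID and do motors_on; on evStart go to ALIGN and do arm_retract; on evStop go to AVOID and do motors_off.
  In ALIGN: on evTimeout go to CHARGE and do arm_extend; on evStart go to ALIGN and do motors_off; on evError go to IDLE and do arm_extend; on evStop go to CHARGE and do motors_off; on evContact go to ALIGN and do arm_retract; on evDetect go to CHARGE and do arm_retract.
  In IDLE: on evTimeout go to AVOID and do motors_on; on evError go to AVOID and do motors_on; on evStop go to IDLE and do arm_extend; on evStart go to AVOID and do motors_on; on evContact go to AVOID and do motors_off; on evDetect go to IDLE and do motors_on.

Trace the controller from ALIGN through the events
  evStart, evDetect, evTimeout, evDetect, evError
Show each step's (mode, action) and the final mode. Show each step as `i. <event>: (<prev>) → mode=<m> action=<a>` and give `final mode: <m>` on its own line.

final mode: CHARGE

1. evStart: (ALIGN) → mode=ALIGN action=motors_off
2. evDetect: (ALIGN) → mode=CHARGE action=arm_retract
3. evTimeout: (CHARGE) → mode=ALIGN action=arm_extend
4. evDetect: (ALIGN) → mode=CHARGE action=arm_retract
5. evError: (CHARGE) → mode=CHARGE action=arm_retract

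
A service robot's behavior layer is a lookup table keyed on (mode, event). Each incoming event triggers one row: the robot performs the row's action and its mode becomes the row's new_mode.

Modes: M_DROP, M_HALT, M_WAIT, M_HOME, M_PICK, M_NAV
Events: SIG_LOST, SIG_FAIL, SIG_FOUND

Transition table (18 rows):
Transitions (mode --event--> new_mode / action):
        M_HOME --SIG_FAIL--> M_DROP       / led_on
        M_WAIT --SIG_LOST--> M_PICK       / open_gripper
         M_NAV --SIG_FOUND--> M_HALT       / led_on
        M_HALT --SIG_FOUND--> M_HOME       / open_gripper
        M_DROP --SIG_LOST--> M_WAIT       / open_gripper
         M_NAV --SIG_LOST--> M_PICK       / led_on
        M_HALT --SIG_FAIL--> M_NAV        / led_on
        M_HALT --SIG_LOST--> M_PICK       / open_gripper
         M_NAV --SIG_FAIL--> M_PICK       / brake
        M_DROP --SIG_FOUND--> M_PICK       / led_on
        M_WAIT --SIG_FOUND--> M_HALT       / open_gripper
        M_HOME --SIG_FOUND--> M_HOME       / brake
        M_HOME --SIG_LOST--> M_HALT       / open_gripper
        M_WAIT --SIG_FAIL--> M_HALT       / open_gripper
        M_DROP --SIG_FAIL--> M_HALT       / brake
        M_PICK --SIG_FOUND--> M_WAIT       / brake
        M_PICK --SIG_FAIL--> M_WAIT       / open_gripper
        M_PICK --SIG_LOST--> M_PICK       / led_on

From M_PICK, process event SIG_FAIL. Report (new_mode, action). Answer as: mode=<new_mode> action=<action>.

current mode = M_PICK; filter table to that mode:
  (M_PICK, SIG_FOUND) → (M_WAIT, brake)
  (M_PICK, SIG_FAIL) → (M_WAIT, open_gripper)  ← event matches
  (M_PICK, SIG_LOST) → (M_PICK, led_on)
event = SIG_FAIL selects (M_WAIT, open_gripper)

mode=M_WAIT action=open_gripper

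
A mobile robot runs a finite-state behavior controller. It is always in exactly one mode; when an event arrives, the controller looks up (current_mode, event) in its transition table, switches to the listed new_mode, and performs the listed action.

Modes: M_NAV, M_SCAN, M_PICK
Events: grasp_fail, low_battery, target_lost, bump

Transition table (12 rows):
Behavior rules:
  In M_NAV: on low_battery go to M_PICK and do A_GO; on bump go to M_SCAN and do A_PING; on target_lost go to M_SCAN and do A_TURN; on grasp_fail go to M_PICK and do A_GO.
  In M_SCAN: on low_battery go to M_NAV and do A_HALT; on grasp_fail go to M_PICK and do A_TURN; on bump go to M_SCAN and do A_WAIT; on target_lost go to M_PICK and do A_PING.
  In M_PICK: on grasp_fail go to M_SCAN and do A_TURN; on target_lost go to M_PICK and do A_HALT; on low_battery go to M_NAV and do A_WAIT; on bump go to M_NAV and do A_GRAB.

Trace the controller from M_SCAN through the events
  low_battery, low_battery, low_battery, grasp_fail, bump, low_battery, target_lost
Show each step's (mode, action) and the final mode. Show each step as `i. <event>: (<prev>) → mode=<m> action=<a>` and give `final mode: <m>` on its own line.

1. low_battery: (M_SCAN) → mode=M_NAV action=A_HALT
2. low_battery: (M_NAV) → mode=M_PICK action=A_GO
3. low_battery: (M_PICK) → mode=M_NAV action=A_WAIT
4. grasp_fail: (M_NAV) → mode=M_PICK action=A_GO
5. bump: (M_PICK) → mode=M_NAV action=A_GRAB
6. low_battery: (M_NAV) → mode=M_PICK action=A_GO
7. target_lost: (M_PICK) → mode=M_PICK action=A_HALT

final mode: M_PICK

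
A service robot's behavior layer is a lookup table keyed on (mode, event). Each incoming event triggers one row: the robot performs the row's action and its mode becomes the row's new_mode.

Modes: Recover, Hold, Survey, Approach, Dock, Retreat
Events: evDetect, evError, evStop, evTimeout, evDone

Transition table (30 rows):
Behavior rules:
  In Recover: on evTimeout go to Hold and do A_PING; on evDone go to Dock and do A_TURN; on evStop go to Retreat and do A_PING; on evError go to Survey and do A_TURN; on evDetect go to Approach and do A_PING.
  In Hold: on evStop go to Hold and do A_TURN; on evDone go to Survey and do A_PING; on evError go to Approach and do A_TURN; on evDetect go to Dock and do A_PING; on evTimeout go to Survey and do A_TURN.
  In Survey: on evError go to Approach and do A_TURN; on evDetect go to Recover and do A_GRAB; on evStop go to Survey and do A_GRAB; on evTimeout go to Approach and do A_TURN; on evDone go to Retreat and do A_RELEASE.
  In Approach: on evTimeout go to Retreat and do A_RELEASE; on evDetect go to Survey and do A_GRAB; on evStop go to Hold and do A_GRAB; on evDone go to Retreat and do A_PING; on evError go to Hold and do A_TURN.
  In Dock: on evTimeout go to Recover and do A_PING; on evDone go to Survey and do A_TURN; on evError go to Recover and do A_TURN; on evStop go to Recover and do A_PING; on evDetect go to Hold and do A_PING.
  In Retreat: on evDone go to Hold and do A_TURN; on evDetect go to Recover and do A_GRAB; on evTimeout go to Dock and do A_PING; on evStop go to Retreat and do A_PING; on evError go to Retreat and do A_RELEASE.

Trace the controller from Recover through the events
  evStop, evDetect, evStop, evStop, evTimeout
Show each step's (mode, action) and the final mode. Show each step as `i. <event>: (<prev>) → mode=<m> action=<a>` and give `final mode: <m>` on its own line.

1. evStop: (Recover) → mode=Retreat action=A_PING
2. evDetect: (Retreat) → mode=Recover action=A_GRAB
3. evStop: (Recover) → mode=Retreat action=A_PING
4. evStop: (Retreat) → mode=Retreat action=A_PING
5. evTimeout: (Retreat) → mode=Dock action=A_PING

final mode: Dock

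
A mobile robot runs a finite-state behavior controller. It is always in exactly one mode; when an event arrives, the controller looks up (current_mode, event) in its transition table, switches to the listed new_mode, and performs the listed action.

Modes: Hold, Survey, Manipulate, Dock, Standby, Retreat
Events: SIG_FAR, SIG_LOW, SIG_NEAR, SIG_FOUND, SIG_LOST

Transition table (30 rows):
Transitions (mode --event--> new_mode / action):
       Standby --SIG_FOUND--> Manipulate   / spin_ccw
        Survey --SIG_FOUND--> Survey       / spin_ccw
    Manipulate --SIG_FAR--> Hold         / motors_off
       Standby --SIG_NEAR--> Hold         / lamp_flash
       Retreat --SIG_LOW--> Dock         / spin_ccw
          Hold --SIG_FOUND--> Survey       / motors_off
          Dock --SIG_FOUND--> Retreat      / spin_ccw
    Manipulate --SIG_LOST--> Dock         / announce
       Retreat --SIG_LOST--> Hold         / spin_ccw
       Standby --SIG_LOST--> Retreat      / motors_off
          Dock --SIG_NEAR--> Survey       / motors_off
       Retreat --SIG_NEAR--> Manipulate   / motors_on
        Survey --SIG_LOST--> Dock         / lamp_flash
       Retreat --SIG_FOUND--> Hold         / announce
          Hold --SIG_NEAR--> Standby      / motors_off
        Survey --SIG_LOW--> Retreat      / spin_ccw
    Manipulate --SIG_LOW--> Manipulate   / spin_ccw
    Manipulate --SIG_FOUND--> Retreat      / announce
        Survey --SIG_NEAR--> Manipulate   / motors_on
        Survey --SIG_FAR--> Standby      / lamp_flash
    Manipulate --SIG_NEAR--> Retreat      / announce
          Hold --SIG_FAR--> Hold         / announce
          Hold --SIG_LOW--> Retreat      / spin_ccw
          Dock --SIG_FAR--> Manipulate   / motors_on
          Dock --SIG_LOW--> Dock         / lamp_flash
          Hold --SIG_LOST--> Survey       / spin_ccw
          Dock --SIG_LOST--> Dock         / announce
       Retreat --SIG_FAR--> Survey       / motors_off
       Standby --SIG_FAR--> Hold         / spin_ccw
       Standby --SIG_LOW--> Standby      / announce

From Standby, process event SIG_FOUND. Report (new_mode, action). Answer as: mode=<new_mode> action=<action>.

current mode = Standby; filter table to that mode:
  (Standby, SIG_FOUND) → (Manipulate, spin_ccw)  ← event matches
  (Standby, SIG_NEAR) → (Hold, lamp_flash)
  (Standby, SIG_LOST) → (Retreat, motors_off)
  (Standby, SIG_FAR) → (Hold, spin_ccw)
  (Standby, SIG_LOW) → (Standby, announce)
event = SIG_FOUND selects (Manipulate, spin_ccw)

mode=Manipulate action=spin_ccw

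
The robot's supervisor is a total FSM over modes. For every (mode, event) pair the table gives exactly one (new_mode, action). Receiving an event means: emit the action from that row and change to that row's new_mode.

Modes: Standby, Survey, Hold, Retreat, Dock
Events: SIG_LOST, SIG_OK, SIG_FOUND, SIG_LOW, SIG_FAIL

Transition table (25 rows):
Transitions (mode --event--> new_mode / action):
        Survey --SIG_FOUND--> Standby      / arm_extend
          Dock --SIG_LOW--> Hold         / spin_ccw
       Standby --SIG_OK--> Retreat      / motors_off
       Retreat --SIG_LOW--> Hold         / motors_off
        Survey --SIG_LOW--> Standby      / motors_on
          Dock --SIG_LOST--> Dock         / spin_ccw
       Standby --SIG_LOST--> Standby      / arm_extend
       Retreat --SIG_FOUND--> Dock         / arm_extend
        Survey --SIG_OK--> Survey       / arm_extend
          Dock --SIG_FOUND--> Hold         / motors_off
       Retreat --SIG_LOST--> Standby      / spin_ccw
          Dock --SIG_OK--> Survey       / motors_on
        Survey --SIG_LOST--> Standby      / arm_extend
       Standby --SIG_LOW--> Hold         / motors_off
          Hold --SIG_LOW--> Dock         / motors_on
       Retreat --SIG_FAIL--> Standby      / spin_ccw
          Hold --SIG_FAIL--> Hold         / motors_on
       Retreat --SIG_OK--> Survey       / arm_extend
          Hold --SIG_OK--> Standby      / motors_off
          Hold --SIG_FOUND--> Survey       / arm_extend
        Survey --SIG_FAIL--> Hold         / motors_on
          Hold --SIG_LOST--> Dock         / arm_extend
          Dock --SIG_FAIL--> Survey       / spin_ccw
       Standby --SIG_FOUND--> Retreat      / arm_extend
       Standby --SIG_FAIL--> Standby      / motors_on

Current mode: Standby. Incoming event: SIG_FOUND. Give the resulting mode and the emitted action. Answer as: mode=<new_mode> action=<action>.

mode=Retreat action=arm_extend

current mode = Standby; filter table to that mode:
  (Standby, SIG_OK) → (Retreat, motors_off)
  (Standby, SIG_LOST) → (Standby, arm_extend)
  (Standby, SIG_LOW) → (Hold, motors_off)
  (Standby, SIG_FOUND) → (Retreat, arm_extend)  ← event matches
  (Standby, SIG_FAIL) → (Standby, motors_on)
event = SIG_FOUND selects (Retreat, arm_extend)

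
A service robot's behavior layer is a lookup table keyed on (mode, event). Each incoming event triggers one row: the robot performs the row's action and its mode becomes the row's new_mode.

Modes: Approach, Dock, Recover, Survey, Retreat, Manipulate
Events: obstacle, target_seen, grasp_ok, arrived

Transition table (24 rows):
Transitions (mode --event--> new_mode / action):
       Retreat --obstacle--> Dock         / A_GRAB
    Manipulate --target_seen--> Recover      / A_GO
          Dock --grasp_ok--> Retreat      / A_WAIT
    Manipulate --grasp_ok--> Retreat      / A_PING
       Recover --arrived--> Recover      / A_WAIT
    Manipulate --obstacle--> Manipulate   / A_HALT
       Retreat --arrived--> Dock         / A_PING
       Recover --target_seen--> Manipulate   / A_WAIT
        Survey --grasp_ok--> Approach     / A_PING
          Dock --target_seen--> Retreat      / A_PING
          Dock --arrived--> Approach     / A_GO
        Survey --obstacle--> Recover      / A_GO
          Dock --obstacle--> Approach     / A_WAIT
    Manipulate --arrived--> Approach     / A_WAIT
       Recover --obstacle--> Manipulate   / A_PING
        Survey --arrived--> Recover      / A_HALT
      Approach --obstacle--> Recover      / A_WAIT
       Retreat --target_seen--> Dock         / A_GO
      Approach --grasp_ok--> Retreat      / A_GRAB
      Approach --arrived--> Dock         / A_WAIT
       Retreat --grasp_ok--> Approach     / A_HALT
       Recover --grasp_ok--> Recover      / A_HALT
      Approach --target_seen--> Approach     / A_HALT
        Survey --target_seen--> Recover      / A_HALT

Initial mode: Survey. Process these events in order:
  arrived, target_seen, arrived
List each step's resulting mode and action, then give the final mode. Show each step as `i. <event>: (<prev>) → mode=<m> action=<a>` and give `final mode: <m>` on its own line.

1. arrived: (Survey) → mode=Recover action=A_HALT
2. target_seen: (Recover) → mode=Manipulate action=A_WAIT
3. arrived: (Manipulate) → mode=Approach action=A_WAIT

final mode: Approach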